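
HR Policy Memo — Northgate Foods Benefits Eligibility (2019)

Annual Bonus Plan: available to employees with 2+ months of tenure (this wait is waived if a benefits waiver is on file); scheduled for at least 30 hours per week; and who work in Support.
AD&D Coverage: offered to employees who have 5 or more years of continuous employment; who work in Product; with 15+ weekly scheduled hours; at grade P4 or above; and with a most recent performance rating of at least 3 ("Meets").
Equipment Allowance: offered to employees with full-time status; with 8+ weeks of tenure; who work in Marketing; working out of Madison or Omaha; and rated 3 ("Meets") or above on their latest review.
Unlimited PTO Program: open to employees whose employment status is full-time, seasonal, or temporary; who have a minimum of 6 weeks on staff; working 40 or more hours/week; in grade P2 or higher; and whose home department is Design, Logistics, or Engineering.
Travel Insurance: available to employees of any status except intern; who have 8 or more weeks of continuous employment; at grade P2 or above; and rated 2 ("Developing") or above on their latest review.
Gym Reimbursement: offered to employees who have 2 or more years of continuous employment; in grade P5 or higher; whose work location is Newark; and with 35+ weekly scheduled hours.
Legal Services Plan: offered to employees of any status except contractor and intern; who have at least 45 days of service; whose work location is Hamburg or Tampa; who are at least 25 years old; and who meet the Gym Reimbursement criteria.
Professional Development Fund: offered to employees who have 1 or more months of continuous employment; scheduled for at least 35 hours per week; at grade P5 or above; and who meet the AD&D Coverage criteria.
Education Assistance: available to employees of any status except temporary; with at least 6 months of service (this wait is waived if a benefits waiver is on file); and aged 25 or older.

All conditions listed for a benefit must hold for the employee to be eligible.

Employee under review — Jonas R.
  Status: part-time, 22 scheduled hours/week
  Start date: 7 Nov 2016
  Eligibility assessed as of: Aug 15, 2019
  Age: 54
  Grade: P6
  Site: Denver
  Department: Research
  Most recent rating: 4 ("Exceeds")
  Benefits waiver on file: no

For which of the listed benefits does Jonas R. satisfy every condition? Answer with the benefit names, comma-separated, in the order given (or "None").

Service from 7 Nov 2016 to Aug 15, 2019: 1011 days.
Annual Bonus Plan — no waiver, service 1011 days ≥ 2 months (≈60 days) ✓; 22 hrs/wk < 30 ✗ → not eligible.
AD&D Coverage — service 1011 days < 5 years (≈1825 days) ✗ → not eligible.
Equipment Allowance — status part-time ✗ (requires full-time) → not eligible.
Unlimited PTO Program — status part-time ✗ (requires full-time, seasonal, or temporary) → not eligible.
Travel Insurance — status part-time ✓ (not excluded); service 1011 days ≥ 8 weeks (≈56 days) ✓; grade P6 ≥ P2 ✓; rating 4 ≥ 2 ✓ → eligible.
Gym Reimbursement — service 1011 days ≥ 2 years (≈730 days) ✓; grade P6 ≥ P5 ✓; site Denver ✗ (not Newark) → not eligible.
Legal Services Plan — status part-time ✓ (not excluded); service 1011 days ≥ 45 days ✓; site Denver ✗ (not Hamburg or Tampa) → not eligible.
Professional Development Fund — service 1011 days ≥ 1 month (≈30 days) ✓; 22 hrs/wk < 35 ✗ → not eligible.
Education Assistance — status part-time ✓ (not excluded); no waiver, service 1011 days ≥ 6 months (≈180 days) ✓; age 54 ≥ 25 ✓ → eligible.

Travel Insurance, Education Assistance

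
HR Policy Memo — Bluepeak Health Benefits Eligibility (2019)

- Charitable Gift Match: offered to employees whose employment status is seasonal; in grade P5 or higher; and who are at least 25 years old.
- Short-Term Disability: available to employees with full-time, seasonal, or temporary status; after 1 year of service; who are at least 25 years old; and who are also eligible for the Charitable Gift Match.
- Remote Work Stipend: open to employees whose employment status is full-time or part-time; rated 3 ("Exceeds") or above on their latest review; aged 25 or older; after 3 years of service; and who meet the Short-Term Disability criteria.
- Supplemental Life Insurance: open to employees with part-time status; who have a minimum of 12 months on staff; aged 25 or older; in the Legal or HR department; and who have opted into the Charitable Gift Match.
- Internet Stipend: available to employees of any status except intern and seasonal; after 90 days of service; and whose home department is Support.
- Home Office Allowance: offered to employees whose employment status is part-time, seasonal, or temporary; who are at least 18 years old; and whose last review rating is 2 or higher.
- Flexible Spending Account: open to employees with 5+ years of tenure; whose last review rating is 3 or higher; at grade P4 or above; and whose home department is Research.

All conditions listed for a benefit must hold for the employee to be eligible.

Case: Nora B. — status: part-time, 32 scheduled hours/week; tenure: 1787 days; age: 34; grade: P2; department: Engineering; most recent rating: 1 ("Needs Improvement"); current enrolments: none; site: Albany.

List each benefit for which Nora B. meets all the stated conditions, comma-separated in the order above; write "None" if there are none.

Charitable Gift Match — status part-time ✗ (requires seasonal) → not eligible.
Short-Term Disability — status part-time ✗ (requires full-time, seasonal, or temporary) → not eligible.
Remote Work Stipend — status part-time ✓; rating 1 < 3 ✗ → not eligible.
Supplemental Life Insurance — status part-time ✓; service 1787 days ≥ 12 months (≈360 days) ✓; age 34 ≥ 25 ✓; dept Engineering ✗ → not eligible.
Internet Stipend — status part-time ✓ (not excluded); service 1787 days ≥ 90 days ✓; dept Engineering ✗ → not eligible.
Home Office Allowance — status part-time ✓; age 34 ≥ 18 ✓; rating 1 < 2 ✗ → not eligible.
Flexible Spending Account — service 1787 days < 5 years (≈1825 days) ✗ → not eligible.

None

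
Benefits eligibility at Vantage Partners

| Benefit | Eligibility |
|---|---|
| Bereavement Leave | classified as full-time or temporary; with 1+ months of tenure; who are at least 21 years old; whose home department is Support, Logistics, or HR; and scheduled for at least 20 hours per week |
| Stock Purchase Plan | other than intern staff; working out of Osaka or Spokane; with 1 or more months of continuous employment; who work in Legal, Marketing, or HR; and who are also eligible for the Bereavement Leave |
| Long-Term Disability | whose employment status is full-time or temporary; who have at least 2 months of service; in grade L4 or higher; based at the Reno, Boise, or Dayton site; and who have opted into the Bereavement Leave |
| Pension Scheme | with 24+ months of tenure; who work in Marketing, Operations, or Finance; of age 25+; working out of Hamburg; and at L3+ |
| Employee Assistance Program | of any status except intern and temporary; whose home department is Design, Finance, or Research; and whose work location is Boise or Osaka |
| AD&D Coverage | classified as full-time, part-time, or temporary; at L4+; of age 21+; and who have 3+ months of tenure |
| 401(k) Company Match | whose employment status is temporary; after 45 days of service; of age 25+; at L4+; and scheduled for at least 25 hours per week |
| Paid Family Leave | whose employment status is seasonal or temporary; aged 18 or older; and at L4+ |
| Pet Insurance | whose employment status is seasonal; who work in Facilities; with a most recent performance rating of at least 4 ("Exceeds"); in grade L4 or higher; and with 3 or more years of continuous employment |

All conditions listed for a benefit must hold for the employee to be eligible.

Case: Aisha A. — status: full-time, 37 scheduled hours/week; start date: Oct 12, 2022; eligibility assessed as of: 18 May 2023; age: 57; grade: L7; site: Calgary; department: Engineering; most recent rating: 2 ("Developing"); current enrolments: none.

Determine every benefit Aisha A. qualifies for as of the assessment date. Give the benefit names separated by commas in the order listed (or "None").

AD&D Coverage

Service from Oct 12, 2022 to 18 May 2023: 218 days.
Bereavement Leave — status full-time ✓; service 218 days ≥ 1 month (≈30 days) ✓; age 57 ≥ 21 ✓; dept Engineering ✗ → not eligible.
Stock Purchase Plan — status full-time ✓ (not excluded); site Calgary ✗ (not Osaka or Spokane) → not eligible.
Long-Term Disability — status full-time ✓; service 218 days ≥ 2 months (≈60 days) ✓; grade L7 ≥ L4 ✓; site Calgary ✗ (not Reno, Boise, or Dayton) → not eligible.
Pension Scheme — service 218 days < 24 months (≈720 days) ✗ → not eligible.
Employee Assistance Program — status full-time ✓ (not excluded); dept Engineering ✗ → not eligible.
AD&D Coverage — status full-time ✓; grade L7 ≥ L4 ✓; age 57 ≥ 21 ✓; service 218 days ≥ 3 months (≈90 days) ✓ → eligible.
401(k) Company Match — status full-time ✗ (requires temporary) → not eligible.
Paid Family Leave — status full-time ✗ (requires seasonal or temporary) → not eligible.
Pet Insurance — status full-time ✗ (requires seasonal) → not eligible.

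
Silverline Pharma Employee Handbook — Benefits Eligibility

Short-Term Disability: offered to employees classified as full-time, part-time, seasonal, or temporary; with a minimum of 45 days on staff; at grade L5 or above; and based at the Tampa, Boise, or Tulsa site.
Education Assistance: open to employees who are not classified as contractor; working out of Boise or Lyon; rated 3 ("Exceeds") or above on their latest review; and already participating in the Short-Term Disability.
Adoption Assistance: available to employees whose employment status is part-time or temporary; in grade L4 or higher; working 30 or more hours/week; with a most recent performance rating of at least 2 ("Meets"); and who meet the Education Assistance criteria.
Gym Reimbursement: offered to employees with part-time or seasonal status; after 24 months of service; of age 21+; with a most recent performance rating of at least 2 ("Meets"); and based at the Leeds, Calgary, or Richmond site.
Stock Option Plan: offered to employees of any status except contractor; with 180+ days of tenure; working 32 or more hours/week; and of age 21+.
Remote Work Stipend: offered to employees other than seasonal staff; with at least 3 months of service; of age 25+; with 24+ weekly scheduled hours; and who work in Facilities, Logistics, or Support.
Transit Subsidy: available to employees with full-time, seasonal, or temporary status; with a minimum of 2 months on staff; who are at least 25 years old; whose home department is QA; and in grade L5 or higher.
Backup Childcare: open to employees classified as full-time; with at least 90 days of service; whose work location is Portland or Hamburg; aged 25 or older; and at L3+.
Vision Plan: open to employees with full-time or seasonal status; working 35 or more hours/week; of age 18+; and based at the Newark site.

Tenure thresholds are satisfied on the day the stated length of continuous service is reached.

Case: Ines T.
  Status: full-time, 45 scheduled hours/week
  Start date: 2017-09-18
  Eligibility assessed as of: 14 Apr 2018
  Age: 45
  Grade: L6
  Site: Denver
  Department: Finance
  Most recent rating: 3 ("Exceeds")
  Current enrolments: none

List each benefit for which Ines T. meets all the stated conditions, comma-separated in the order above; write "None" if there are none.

Service from 2017-09-18 to 14 Apr 2018: 208 days.
Short-Term Disability — status full-time ✓; service 208 days ≥ 45 days ✓; grade L6 ≥ L5 ✓; site Denver ✗ (not Tampa, Boise, or Tulsa) → not eligible.
Education Assistance — status full-time ✓ (not excluded); site Denver ✗ (not Boise or Lyon) → not eligible.
Adoption Assistance — status full-time ✗ (requires part-time or temporary) → not eligible.
Gym Reimbursement — status full-time ✗ (requires part-time or seasonal) → not eligible.
Stock Option Plan — status full-time ✓ (not excluded); service 208 days ≥ 180 days ✓; 45 hrs/wk ≥ 32 ✓; age 45 ≥ 21 ✓ → eligible.
Remote Work Stipend — status full-time ✓ (not excluded); service 208 days ≥ 3 months (≈90 days) ✓; age 45 ≥ 25 ✓; 45 hrs/wk ≥ 24 ✓; dept Finance ✗ → not eligible.
Transit Subsidy — status full-time ✓; service 208 days ≥ 2 months (≈60 days) ✓; age 45 ≥ 25 ✓; dept Finance ✗ → not eligible.
Backup Childcare — status full-time ✓; service 208 days ≥ 90 days ✓; site Denver ✗ (not Portland or Hamburg) → not eligible.
Vision Plan — status full-time ✓; 45 hrs/wk ≥ 35 ✓; age 45 ≥ 18 ✓; site Denver ✗ (not Newark) → not eligible.

Stock Option Plan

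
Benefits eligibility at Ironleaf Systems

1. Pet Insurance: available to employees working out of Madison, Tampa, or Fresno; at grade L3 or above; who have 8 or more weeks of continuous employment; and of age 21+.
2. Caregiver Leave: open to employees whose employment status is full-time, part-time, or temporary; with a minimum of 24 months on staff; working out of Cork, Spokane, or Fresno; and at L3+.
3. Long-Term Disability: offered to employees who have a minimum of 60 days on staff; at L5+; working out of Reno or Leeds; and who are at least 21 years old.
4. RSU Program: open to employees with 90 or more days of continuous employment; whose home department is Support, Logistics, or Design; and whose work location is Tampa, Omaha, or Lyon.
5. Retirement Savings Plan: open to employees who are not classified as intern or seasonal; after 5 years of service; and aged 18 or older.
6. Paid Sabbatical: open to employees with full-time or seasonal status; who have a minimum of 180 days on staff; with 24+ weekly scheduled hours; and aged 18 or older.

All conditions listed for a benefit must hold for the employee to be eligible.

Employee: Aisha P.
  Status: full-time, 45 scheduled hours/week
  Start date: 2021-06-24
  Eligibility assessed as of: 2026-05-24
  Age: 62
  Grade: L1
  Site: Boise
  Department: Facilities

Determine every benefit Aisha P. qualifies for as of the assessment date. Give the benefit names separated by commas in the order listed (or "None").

Paid Sabbatical

Service from 2021-06-24 to 2026-05-24: 1795 days.
Pet Insurance — site Boise ✗ (not Madison, Tampa, or Fresno) → not eligible.
Caregiver Leave — status full-time ✓; service 1795 days ≥ 24 months (≈720 days) ✓; site Boise ✗ (not Cork, Spokane, or Fresno) → not eligible.
Long-Term Disability — service 1795 days ≥ 60 days ✓; grade L1 < L5 ✗ → not eligible.
RSU Program — service 1795 days ≥ 90 days ✓; dept Facilities ✗ → not eligible.
Retirement Savings Plan — status full-time ✓ (not excluded); service 1795 days < 5 years (≈1825 days) ✗ → not eligible.
Paid Sabbatical — status full-time ✓; service 1795 days ≥ 180 days ✓; 45 hrs/wk ≥ 24 ✓; age 62 ≥ 18 ✓ → eligible.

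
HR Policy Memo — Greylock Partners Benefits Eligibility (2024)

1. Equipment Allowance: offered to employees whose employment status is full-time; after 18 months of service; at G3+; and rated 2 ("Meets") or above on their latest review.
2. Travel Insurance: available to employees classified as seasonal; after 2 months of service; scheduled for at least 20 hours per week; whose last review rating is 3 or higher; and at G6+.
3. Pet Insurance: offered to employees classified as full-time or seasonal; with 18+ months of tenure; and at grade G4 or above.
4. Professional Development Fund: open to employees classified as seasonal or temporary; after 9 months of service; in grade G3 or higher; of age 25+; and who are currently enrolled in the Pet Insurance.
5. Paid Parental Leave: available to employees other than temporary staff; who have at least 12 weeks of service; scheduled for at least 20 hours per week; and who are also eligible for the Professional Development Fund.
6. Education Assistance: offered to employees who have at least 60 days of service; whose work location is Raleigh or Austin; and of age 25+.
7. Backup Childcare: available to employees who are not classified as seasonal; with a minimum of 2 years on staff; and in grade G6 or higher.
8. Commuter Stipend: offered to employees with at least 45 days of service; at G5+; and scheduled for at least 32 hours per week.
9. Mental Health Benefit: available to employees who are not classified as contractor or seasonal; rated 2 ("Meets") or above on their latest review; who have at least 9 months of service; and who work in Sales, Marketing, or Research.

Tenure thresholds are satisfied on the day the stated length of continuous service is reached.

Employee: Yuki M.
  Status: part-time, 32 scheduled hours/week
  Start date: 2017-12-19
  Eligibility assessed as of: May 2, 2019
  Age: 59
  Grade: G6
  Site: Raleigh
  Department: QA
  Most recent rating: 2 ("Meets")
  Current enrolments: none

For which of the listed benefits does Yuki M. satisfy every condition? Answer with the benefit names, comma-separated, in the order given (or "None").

Service from 2017-12-19 to May 2, 2019: 499 days.
Equipment Allowance — status part-time ✗ (requires full-time) → not eligible.
Travel Insurance — status part-time ✗ (requires seasonal) → not eligible.
Pet Insurance — status part-time ✗ (requires full-time or seasonal) → not eligible.
Professional Development Fund — status part-time ✗ (requires seasonal or temporary) → not eligible.
Paid Parental Leave — status part-time ✓ (not excluded); service 499 days ≥ 12 weeks (≈84 days) ✓; 32 hrs/wk ≥ 20 ✓; not eligible for Professional Development Fund ✗ → not eligible.
Education Assistance — service 499 days ≥ 60 days ✓; site Raleigh ✓; age 59 ≥ 25 ✓ → eligible.
Backup Childcare — status part-time ✓ (not excluded); service 499 days < 2 years (≈730 days) ✗ → not eligible.
Commuter Stipend — service 499 days ≥ 45 days ✓; grade G6 ≥ G5 ✓; 32 hrs/wk ≥ 32 ✓ → eligible.
Mental Health Benefit — status part-time ✓ (not excluded); rating 2 ≥ 2 ✓; service 499 days ≥ 9 months (≈270 days) ✓; dept QA ✗ → not eligible.

Education Assistance, Commuter Stipend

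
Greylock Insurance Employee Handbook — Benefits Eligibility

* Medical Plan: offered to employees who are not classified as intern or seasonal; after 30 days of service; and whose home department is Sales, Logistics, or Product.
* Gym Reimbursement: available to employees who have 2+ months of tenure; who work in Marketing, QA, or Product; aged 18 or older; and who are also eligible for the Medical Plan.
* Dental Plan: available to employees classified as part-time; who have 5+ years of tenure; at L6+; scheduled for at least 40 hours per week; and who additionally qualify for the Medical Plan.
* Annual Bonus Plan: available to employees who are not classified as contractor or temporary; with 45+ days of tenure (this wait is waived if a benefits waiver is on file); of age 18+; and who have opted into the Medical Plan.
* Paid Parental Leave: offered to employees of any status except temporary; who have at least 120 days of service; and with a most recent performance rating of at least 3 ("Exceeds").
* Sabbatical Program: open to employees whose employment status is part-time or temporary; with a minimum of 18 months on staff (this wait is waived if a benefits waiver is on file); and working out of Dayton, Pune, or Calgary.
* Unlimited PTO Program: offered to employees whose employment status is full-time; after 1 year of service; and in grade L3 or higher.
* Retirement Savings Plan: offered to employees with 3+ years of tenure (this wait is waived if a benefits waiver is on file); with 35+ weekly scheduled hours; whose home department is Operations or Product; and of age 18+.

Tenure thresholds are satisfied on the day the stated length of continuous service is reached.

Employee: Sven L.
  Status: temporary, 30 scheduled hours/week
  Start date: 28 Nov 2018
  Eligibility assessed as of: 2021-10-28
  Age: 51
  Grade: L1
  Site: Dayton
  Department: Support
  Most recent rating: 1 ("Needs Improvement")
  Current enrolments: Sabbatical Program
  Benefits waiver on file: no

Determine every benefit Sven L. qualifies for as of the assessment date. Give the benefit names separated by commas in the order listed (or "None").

Service from 28 Nov 2018 to 2021-10-28: 1065 days.
Medical Plan — status temporary ✓ (not excluded); service 1065 days ≥ 30 days ✓; dept Support ✗ → not eligible.
Gym Reimbursement — service 1065 days ≥ 2 months (≈60 days) ✓; dept Support ✗ → not eligible.
Dental Plan — status temporary ✗ (requires part-time) → not eligible.
Annual Bonus Plan — status temporary ✗ (excluded) → not eligible.
Paid Parental Leave — status temporary ✗ (excluded) → not eligible.
Sabbatical Program — status temporary ✓; no waiver, service 1065 days ≥ 18 months (≈540 days) ✓; site Dayton ✓ → eligible.
Unlimited PTO Program — status temporary ✗ (requires full-time) → not eligible.
Retirement Savings Plan — no waiver, service 1065 days < 3 years (≈1095 days) ✗ → not eligible.

Sabbatical Program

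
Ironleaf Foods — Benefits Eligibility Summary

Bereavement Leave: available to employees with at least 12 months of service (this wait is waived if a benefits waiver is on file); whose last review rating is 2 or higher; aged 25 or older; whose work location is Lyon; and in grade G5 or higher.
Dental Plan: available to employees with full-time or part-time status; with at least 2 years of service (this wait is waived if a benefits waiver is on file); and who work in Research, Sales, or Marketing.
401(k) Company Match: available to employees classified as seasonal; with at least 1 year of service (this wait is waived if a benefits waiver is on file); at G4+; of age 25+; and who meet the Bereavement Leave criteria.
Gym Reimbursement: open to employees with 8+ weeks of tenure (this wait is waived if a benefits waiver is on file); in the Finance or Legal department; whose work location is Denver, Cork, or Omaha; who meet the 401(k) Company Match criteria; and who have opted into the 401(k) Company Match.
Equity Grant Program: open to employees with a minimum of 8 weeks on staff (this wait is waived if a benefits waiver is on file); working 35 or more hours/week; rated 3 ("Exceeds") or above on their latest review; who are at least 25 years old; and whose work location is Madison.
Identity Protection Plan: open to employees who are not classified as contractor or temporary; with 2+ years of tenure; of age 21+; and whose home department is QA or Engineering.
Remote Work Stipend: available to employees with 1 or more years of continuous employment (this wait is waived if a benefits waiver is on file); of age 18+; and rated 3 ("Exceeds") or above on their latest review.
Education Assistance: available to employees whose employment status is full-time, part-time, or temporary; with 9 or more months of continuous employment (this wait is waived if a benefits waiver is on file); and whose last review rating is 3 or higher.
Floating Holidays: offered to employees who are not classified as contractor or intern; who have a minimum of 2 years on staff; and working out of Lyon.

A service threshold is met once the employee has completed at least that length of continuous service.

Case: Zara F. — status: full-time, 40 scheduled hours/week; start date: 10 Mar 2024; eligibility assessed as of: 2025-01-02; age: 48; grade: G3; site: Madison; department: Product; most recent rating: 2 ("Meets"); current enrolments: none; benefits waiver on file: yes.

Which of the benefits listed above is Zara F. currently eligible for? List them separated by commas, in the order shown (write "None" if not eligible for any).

None

Service from 10 Mar 2024 to 2025-01-02: 298 days.
Bereavement Leave — benefits waiver on file ✓; rating 2 ≥ 2 ✓; age 48 ≥ 25 ✓; site Madison ✗ (not Lyon) → not eligible.
Dental Plan — status full-time ✓; benefits waiver on file ✓; dept Product ✗ → not eligible.
401(k) Company Match — status full-time ✗ (requires seasonal) → not eligible.
Gym Reimbursement — benefits waiver on file ✓; dept Product ✗ → not eligible.
Equity Grant Program — benefits waiver on file ✓; 40 hrs/wk ≥ 35 ✓; rating 2 < 3 ✗ → not eligible.
Identity Protection Plan — status full-time ✓ (not excluded); service 298 days < 2 years (≈730 days) ✗ → not eligible.
Remote Work Stipend — benefits waiver on file ✓; age 48 ≥ 18 ✓; rating 2 < 3 ✗ → not eligible.
Education Assistance — status full-time ✓; benefits waiver on file ✓; rating 2 < 3 ✗ → not eligible.
Floating Holidays — status full-time ✓ (not excluded); service 298 days < 2 years (≈730 days) ✗ → not eligible.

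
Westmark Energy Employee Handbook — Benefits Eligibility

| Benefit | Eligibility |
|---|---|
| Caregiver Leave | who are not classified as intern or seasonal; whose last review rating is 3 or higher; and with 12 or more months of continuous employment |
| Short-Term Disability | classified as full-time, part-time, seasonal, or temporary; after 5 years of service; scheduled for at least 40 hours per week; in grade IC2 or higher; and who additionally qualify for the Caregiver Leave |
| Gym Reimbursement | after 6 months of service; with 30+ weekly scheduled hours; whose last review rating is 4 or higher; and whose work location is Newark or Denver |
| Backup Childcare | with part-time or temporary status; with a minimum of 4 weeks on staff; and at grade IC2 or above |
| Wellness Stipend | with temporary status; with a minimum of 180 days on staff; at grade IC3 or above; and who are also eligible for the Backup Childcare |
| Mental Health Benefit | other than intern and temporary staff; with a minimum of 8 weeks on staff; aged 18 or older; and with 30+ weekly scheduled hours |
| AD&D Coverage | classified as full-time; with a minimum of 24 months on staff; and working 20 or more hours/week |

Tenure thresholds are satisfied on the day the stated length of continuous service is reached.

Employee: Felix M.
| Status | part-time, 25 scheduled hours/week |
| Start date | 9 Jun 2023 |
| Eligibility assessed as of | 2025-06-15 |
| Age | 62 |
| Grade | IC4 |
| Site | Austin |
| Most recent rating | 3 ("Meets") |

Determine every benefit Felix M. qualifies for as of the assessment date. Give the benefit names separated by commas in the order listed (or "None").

Caregiver Leave, Backup Childcare

Service from 9 Jun 2023 to 2025-06-15: 737 days.
Caregiver Leave — status part-time ✓ (not excluded); rating 3 ≥ 3 ✓; service 737 days ≥ 12 months (≈360 days) ✓ → eligible.
Short-Term Disability — status part-time ✓; service 737 days < 5 years (≈1825 days) ✗ → not eligible.
Gym Reimbursement — service 737 days ≥ 6 months (≈180 days) ✓; 25 hrs/wk < 30 ✗ → not eligible.
Backup Childcare — status part-time ✓; service 737 days ≥ 4 weeks (≈28 days) ✓; grade IC4 ≥ IC2 ✓ → eligible.
Wellness Stipend — status part-time ✗ (requires temporary) → not eligible.
Mental Health Benefit — status part-time ✓ (not excluded); service 737 days ≥ 8 weeks (≈56 days) ✓; age 62 ≥ 18 ✓; 25 hrs/wk < 30 ✗ → not eligible.
AD&D Coverage — status part-time ✗ (requires full-time) → not eligible.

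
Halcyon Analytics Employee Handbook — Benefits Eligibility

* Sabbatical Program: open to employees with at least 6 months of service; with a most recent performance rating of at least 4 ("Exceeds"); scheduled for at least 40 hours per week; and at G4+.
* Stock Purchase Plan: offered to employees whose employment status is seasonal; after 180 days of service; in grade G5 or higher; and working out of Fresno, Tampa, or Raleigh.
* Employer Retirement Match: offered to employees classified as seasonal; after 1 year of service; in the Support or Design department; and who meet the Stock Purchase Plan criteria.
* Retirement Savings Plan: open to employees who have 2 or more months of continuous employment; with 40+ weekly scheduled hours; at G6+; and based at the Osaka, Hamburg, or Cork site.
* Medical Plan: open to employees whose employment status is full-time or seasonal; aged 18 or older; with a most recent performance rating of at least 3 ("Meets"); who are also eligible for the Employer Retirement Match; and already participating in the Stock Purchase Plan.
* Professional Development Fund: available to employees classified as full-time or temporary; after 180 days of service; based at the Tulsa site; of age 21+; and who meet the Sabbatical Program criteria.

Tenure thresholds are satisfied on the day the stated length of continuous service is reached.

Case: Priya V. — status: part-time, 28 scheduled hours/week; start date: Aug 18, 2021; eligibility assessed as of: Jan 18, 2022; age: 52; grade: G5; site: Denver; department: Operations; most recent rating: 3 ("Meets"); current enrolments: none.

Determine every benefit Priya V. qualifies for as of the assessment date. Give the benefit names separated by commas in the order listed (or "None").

Service from Aug 18, 2021 to Jan 18, 2022: 153 days.
Sabbatical Program — service 153 days < 6 months (≈180 days) ✗ → not eligible.
Stock Purchase Plan — status part-time ✗ (requires seasonal) → not eligible.
Employer Retirement Match — status part-time ✗ (requires seasonal) → not eligible.
Retirement Savings Plan — service 153 days ≥ 2 months (≈60 days) ✓; 28 hrs/wk < 40 ✗ → not eligible.
Medical Plan — status part-time ✗ (requires full-time or seasonal) → not eligible.
Professional Development Fund — status part-time ✗ (requires full-time or temporary) → not eligible.

None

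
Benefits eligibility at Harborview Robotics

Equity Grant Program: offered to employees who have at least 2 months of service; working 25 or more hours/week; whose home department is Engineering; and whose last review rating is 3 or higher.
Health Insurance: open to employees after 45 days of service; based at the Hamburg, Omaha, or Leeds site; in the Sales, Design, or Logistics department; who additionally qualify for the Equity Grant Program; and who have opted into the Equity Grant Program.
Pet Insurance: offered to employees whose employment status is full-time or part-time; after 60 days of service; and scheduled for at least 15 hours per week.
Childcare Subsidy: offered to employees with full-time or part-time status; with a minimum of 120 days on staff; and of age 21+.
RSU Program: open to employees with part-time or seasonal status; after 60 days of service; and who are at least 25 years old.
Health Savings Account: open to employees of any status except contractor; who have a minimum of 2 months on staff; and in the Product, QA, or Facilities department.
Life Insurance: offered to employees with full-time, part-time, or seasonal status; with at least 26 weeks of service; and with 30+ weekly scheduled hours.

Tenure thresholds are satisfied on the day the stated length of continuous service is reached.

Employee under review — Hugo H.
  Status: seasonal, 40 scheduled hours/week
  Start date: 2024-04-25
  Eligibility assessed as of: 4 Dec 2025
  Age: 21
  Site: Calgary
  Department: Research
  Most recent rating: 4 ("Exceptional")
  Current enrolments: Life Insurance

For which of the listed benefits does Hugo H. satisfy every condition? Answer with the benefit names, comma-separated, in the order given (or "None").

Service from 2024-04-25 to 4 Dec 2025: 588 days.
Equity Grant Program — service 588 days ≥ 2 months (≈60 days) ✓; 40 hrs/wk ≥ 25 ✓; dept Research ✗ → not eligible.
Health Insurance — service 588 days ≥ 45 days ✓; site Calgary ✗ (not Hamburg, Omaha, or Leeds) → not eligible.
Pet Insurance — status seasonal ✗ (requires full-time or part-time) → not eligible.
Childcare Subsidy — status seasonal ✗ (requires full-time or part-time) → not eligible.
RSU Program — status seasonal ✓; service 588 days ≥ 60 days ✓; age 21 < 25 ✗ → not eligible.
Health Savings Account — status seasonal ✓ (not excluded); service 588 days ≥ 2 months (≈60 days) ✓; dept Research ✗ → not eligible.
Life Insurance — status seasonal ✓; service 588 days ≥ 26 weeks (≈182 days) ✓; 40 hrs/wk ≥ 30 ✓ → eligible.

Life Insurance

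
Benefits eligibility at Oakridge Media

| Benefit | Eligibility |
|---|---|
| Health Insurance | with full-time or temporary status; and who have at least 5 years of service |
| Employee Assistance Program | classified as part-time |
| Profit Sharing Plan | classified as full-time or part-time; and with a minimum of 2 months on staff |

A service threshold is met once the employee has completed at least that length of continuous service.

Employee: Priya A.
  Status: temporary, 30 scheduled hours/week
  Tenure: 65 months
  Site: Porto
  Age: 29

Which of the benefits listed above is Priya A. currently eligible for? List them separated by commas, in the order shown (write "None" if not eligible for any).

Health Insurance

Health Insurance — status temporary ✓; service 65 months ≥ 5 years (≈1825 days) ✓ → eligible.
Employee Assistance Program — status temporary ✗ (requires part-time) → not eligible.
Profit Sharing Plan — status temporary ✗ (requires full-time or part-time) → not eligible.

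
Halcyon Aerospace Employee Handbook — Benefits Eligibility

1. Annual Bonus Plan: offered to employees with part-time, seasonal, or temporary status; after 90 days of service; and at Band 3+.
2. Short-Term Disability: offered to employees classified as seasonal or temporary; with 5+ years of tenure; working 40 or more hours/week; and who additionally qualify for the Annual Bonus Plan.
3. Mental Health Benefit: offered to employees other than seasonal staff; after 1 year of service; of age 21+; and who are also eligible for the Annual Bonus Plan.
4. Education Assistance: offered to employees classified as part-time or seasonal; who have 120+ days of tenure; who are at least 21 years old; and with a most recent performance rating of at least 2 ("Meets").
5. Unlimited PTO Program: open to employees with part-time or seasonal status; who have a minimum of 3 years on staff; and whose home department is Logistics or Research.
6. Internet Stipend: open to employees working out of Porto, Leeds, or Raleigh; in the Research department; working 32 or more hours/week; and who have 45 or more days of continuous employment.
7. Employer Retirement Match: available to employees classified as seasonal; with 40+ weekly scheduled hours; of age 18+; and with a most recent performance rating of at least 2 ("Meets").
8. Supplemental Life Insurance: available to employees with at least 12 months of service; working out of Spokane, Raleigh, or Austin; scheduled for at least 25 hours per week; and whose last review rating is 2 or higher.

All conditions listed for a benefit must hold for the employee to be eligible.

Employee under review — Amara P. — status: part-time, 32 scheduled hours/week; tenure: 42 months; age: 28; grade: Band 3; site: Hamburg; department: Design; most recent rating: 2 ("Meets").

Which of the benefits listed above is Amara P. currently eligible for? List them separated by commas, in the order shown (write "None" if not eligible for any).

Annual Bonus Plan — status part-time ✓; service 42 months ≥ 90 days ✓; grade Band 3 ≥ Band 3 ✓ → eligible.
Short-Term Disability — status part-time ✗ (requires seasonal or temporary) → not eligible.
Mental Health Benefit — status part-time ✓ (not excluded); service 42 months ≥ 1 year (≈365 days) ✓; age 28 ≥ 21 ✓; eligible for Annual Bonus Plan ✓ → eligible.
Education Assistance — status part-time ✓; service 42 months ≥ 120 days ✓; age 28 ≥ 21 ✓; rating 2 ≥ 2 ✓ → eligible.
Unlimited PTO Program — status part-time ✓; service 42 months ≥ 3 years (≈1095 days) ✓; dept Design ✗ → not eligible.
Internet Stipend — site Hamburg ✗ (not Porto, Leeds, or Raleigh) → not eligible.
Employer Retirement Match — status part-time ✗ (requires seasonal) → not eligible.
Supplemental Life Insurance — service 42 months ≥ 12 months ✓; site Hamburg ✗ (not Spokane, Raleigh, or Austin) → not eligible.

Annual Bonus Plan, Mental Health Benefit, Education Assistance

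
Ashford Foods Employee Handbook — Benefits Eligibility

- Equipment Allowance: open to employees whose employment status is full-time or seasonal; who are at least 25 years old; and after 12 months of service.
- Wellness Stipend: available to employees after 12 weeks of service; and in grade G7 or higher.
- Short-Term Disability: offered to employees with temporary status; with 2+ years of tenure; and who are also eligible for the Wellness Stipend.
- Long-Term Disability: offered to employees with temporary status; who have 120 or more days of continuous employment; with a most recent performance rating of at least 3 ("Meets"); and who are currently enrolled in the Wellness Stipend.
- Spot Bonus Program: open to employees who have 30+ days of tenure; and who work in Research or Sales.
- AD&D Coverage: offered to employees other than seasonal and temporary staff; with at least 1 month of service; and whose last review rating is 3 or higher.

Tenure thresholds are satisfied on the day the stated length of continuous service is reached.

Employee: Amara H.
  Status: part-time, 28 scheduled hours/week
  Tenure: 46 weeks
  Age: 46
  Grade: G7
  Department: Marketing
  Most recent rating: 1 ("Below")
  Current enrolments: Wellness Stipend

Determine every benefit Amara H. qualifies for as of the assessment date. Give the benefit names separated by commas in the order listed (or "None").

Equipment Allowance — status part-time ✗ (requires full-time or seasonal) → not eligible.
Wellness Stipend — service 46 weeks ≥ 12 weeks ✓; grade G7 ≥ G7 ✓ → eligible.
Short-Term Disability — status part-time ✗ (requires temporary) → not eligible.
Long-Term Disability — status part-time ✗ (requires temporary) → not eligible.
Spot Bonus Program — service 46 weeks ≥ 30 days ✓; dept Marketing ✗ → not eligible.
AD&D Coverage — status part-time ✓ (not excluded); service 46 weeks ≥ 1 month (≈30 days) ✓; rating 1 < 3 ✗ → not eligible.

Wellness Stipend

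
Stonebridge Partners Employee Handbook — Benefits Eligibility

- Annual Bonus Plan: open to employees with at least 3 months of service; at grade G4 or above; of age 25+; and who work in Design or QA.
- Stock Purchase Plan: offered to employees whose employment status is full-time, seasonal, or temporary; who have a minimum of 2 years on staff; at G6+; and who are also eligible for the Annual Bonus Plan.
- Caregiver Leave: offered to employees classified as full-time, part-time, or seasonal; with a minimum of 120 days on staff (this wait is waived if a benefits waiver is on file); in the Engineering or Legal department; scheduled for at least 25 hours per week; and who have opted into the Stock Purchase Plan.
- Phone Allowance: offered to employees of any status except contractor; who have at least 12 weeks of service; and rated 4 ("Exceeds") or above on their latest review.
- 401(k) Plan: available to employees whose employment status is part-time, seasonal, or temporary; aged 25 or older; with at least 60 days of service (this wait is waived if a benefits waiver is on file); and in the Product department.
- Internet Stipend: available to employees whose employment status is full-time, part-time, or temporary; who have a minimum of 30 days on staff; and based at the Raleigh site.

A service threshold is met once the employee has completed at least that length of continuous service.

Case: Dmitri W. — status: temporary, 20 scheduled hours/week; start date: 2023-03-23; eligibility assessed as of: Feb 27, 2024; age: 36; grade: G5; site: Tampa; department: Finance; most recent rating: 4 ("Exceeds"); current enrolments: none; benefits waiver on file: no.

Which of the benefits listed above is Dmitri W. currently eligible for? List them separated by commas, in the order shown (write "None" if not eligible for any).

Phone Allowance

Service from 2023-03-23 to Feb 27, 2024: 341 days.
Annual Bonus Plan — service 341 days ≥ 3 months (≈90 days) ✓; grade G5 ≥ G4 ✓; age 36 ≥ 25 ✓; dept Finance ✗ → not eligible.
Stock Purchase Plan — status temporary ✓; service 341 days < 2 years (≈730 days) ✗ → not eligible.
Caregiver Leave — status temporary ✗ (requires full-time, part-time, or seasonal) → not eligible.
Phone Allowance — status temporary ✓ (not excluded); service 341 days ≥ 12 weeks (≈84 days) ✓; rating 4 ≥ 4 ✓ → eligible.
401(k) Plan — status temporary ✓; age 36 ≥ 25 ✓; no waiver, service 341 days ≥ 60 days ✓; dept Finance ✗ → not eligible.
Internet Stipend — status temporary ✓; service 341 days ≥ 30 days ✓; site Tampa ✗ (not Raleigh) → not eligible.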